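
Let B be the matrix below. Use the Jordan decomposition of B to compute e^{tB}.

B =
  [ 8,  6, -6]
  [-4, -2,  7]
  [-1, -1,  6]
e^{tB} =
  [2*exp(5*t) - exp(2*t), 2*exp(5*t) - 2*exp(2*t), -2*exp(5*t) + 2*exp(2*t)]
  [-t*exp(5*t) - exp(5*t) + exp(2*t), -t*exp(5*t) - exp(5*t) + 2*exp(2*t), t*exp(5*t) + 2*exp(5*t) - 2*exp(2*t)]
  [-t*exp(5*t), -t*exp(5*t), t*exp(5*t) + exp(5*t)]

Strategy: write B = P · J · P⁻¹ where J is a Jordan canonical form, so e^{tB} = P · e^{tJ} · P⁻¹, and e^{tJ} can be computed block-by-block.

B has Jordan form
J =
  [2, 0, 0]
  [0, 5, 1]
  [0, 0, 5]
(up to reordering of blocks).

Per-block formulas:
  For a 2×2 Jordan block J_2(5): exp(t · J_2(5)) = e^(5t)·(I + t·N), where N is the 2×2 nilpotent shift.
  For a 1×1 block at λ = 2: exp(t · [2]) = [e^(2t)].

After assembling e^{tJ} and conjugating by P, we get:

e^{tB} =
  [2*exp(5*t) - exp(2*t), 2*exp(5*t) - 2*exp(2*t), -2*exp(5*t) + 2*exp(2*t)]
  [-t*exp(5*t) - exp(5*t) + exp(2*t), -t*exp(5*t) - exp(5*t) + 2*exp(2*t), t*exp(5*t) + 2*exp(5*t) - 2*exp(2*t)]
  [-t*exp(5*t), -t*exp(5*t), t*exp(5*t) + exp(5*t)]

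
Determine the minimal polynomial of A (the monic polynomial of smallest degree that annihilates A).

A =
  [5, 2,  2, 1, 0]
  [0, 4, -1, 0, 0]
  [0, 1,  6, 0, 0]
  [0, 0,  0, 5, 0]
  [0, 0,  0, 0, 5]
x^2 - 10*x + 25

The characteristic polynomial is χ_A(x) = (x - 5)^5, so the eigenvalues are known. The minimal polynomial is
  m_A(x) = Π_λ (x − λ)^{k_λ}
where k_λ is the size of the *largest* Jordan block for λ (equivalently, the smallest k with (A − λI)^k v = 0 for every generalised eigenvector v of λ).

  λ = 5: largest Jordan block has size 2, contributing (x − 5)^2

So m_A(x) = (x - 5)^2 = x^2 - 10*x + 25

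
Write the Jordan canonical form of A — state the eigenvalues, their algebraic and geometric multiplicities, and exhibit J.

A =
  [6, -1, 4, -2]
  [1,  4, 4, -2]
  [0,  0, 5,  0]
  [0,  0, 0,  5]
J_2(5) ⊕ J_1(5) ⊕ J_1(5)

The characteristic polynomial is
  det(x·I − A) = x^4 - 20*x^3 + 150*x^2 - 500*x + 625 = (x - 5)^4

Eigenvalues and multiplicities (the geometric multiplicity of λ is n − rank(A − λI), which equals the number of Jordan blocks for λ):
  λ = 5: algebraic multiplicity = 4, geometric multiplicity = 3

Determining the block sizes for each eigenvalue:
  λ = 5: 3 blocks summing to 4 forces exactly one block of size 2 and the rest size 1 → block sizes [2, 1, 1]

Assembling the blocks gives a Jordan form
J =
  [5, 1, 0, 0]
  [0, 5, 0, 0]
  [0, 0, 5, 0]
  [0, 0, 0, 5]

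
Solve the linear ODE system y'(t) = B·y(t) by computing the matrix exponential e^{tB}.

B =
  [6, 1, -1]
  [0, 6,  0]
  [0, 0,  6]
e^{tB} =
  [exp(6*t), t*exp(6*t), -t*exp(6*t)]
  [0, exp(6*t), 0]
  [0, 0, exp(6*t)]

Strategy: write B = P · J · P⁻¹ where J is a Jordan canonical form, so e^{tB} = P · e^{tJ} · P⁻¹, and e^{tJ} can be computed block-by-block.

B has Jordan form
J =
  [6, 1, 0]
  [0, 6, 0]
  [0, 0, 6]
(up to reordering of blocks).

Per-block formulas:
  For a 2×2 Jordan block J_2(6): exp(t · J_2(6)) = e^(6t)·(I + t·N), where N is the 2×2 nilpotent shift.
  For a 1×1 block at λ = 6: exp(t · [6]) = [e^(6t)].

After assembling e^{tJ} and conjugating by P, we get:

e^{tB} =
  [exp(6*t), t*exp(6*t), -t*exp(6*t)]
  [0, exp(6*t), 0]
  [0, 0, exp(6*t)]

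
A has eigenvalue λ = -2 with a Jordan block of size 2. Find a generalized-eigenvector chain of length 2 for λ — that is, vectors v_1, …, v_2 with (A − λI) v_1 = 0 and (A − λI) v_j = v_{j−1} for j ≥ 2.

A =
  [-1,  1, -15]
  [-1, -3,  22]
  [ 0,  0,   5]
A Jordan chain for λ = -2 of length 2:
v_1 = (1, -1, 0)ᵀ
v_2 = (1, 0, 0)ᵀ

Let N = A − (-2)·I. We want v_2 with N^2 v_2 = 0 but N^1 v_2 ≠ 0; then v_{j-1} := N · v_j for j = 2, …, 2.

Pick v_2 = (1, 0, 0)ᵀ.
Then v_1 = N · v_2 = (1, -1, 0)ᵀ.

Sanity check: (A − (-2)·I) v_1 = (0, 0, 0)ᵀ = 0. ✓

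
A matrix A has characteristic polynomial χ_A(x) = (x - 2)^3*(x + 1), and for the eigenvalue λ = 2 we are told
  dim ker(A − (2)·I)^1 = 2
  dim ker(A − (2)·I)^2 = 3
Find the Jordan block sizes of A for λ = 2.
Block sizes for λ = 2: [2, 1]

From the dimensions of kernels of powers, the number of Jordan blocks of size at least j is d_j − d_{j−1} where d_j = dim ker(N^j) (with d_0 = 0). Computing the differences gives [2, 1].
The number of blocks of size exactly k is (#blocks of size ≥ k) − (#blocks of size ≥ k + 1), so the partition is: 1 block(s) of size 1, 1 block(s) of size 2.
In nonincreasing order the block sizes are [2, 1].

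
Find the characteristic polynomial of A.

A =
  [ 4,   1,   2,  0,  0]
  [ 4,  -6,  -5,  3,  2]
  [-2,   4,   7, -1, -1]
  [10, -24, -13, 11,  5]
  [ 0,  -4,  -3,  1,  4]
x^5 - 20*x^4 + 160*x^3 - 640*x^2 + 1280*x - 1024

Expanding det(x·I − A) (e.g. by cofactor expansion or by noting that A is similar to its Jordan form J, which has the same characteristic polynomial as A) gives
  χ_A(x) = x^5 - 20*x^4 + 160*x^3 - 640*x^2 + 1280*x - 1024
which factors as (x - 4)^5. The eigenvalues (with algebraic multiplicities) are λ = 4 with multiplicity 5.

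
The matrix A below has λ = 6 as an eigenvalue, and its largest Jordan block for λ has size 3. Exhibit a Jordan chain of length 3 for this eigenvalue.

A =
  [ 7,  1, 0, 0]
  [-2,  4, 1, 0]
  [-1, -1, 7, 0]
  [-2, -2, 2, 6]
A Jordan chain for λ = 6 of length 3:
v_1 = (-1, 1, 0, 0)ᵀ
v_2 = (1, -2, -1, -2)ᵀ
v_3 = (1, 0, 0, 0)ᵀ

Let N = A − (6)·I. We want v_3 with N^3 v_3 = 0 but N^2 v_3 ≠ 0; then v_{j-1} := N · v_j for j = 3, …, 2.

Pick v_3 = (1, 0, 0, 0)ᵀ.
Then v_2 = N · v_3 = (1, -2, -1, -2)ᵀ.
Then v_1 = N · v_2 = (-1, 1, 0, 0)ᵀ.

Sanity check: (A − (6)·I) v_1 = (0, 0, 0, 0)ᵀ = 0. ✓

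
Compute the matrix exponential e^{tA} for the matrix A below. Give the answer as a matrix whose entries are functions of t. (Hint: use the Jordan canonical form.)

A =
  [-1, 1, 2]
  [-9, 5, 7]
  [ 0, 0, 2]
e^{tA} =
  [-3*t*exp(2*t) + exp(2*t), t*exp(2*t), t^2*exp(2*t)/2 + 2*t*exp(2*t)]
  [-9*t*exp(2*t), 3*t*exp(2*t) + exp(2*t), 3*t^2*exp(2*t)/2 + 7*t*exp(2*t)]
  [0, 0, exp(2*t)]

Strategy: write A = P · J · P⁻¹ where J is a Jordan canonical form, so e^{tA} = P · e^{tJ} · P⁻¹, and e^{tJ} can be computed block-by-block.

A has Jordan form
J =
  [2, 1, 0]
  [0, 2, 1]
  [0, 0, 2]
(up to reordering of blocks).

Per-block formulas:
  For a 3×3 Jordan block J_3(2): exp(t · J_3(2)) = e^(2t)·(I + t·N + (t^2/2)·N^2), where N is the 3×3 nilpotent shift.

After assembling e^{tJ} and conjugating by P, we get:

e^{tA} =
  [-3*t*exp(2*t) + exp(2*t), t*exp(2*t), t^2*exp(2*t)/2 + 2*t*exp(2*t)]
  [-9*t*exp(2*t), 3*t*exp(2*t) + exp(2*t), 3*t^2*exp(2*t)/2 + 7*t*exp(2*t)]
  [0, 0, exp(2*t)]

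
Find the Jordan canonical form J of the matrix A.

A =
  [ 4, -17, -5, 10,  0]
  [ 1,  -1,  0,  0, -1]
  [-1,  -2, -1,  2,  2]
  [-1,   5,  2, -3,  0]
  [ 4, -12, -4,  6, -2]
J_3(-1) ⊕ J_2(0)

The characteristic polynomial is
  det(x·I − A) = x^5 + 3*x^4 + 3*x^3 + x^2 = x^2*(x + 1)^3

Eigenvalues and multiplicities (the geometric multiplicity of λ is n − rank(A − λI), which equals the number of Jordan blocks for λ):
  λ = -1: algebraic multiplicity = 3, geometric multiplicity = 1
  λ = 0: algebraic multiplicity = 2, geometric multiplicity = 1

Determining the block sizes for each eigenvalue:
  λ = -1: one block (gm = 1), so the single block has size am = 3 → block sizes [3]
  λ = 0: one block (gm = 1), so the single block has size am = 2 → block sizes [2]

Assembling the blocks gives a Jordan form
J =
  [-1,  1,  0, 0, 0]
  [ 0, -1,  1, 0, 0]
  [ 0,  0, -1, 0, 0]
  [ 0,  0,  0, 0, 1]
  [ 0,  0,  0, 0, 0]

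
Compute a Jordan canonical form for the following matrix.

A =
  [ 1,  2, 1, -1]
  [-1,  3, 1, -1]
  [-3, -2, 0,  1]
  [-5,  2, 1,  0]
J_3(1) ⊕ J_1(1)

The characteristic polynomial is
  det(x·I − A) = x^4 - 4*x^3 + 6*x^2 - 4*x + 1 = (x - 1)^4

Eigenvalues and multiplicities (the geometric multiplicity of λ is n − rank(A − λI), which equals the number of Jordan blocks for λ):
  λ = 1: algebraic multiplicity = 4, geometric multiplicity = 2

Determining the block sizes for each eigenvalue:
  λ = 1: with am = 4 and gm = 2, the partition is not yet determined (e.g. several partitions of 4 into 2 parts exist). Let N = A − (1)·I. Computing rank(N^1) = 2, rank(N^2) = 1, rank(N^3) = 0; the number of blocks of size ≥ j is rank(N^{j−1}) − rank(N^j), giving [2, 1, 1]. So we have 1 block(s) of size 3, 1 block(s) of size 1 → block sizes [3, 1]

Assembling the blocks gives a Jordan form
J =
  [1, 1, 0, 0]
  [0, 1, 1, 0]
  [0, 0, 1, 0]
  [0, 0, 0, 1]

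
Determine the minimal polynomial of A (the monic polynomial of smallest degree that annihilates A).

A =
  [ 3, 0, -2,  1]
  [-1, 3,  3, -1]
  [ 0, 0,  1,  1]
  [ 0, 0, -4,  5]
x^2 - 6*x + 9

The characteristic polynomial is χ_A(x) = (x - 3)^4, so the eigenvalues are known. The minimal polynomial is
  m_A(x) = Π_λ (x − λ)^{k_λ}
where k_λ is the size of the *largest* Jordan block for λ (equivalently, the smallest k with (A − λI)^k v = 0 for every generalised eigenvector v of λ).

  λ = 3: largest Jordan block has size 2, contributing (x − 3)^2

So m_A(x) = (x - 3)^2 = x^2 - 6*x + 9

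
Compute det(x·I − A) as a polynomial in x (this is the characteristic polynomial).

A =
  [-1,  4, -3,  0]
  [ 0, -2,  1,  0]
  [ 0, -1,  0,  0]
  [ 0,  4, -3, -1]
x^4 + 4*x^3 + 6*x^2 + 4*x + 1

Expanding det(x·I − A) (e.g. by cofactor expansion or by noting that A is similar to its Jordan form J, which has the same characteristic polynomial as A) gives
  χ_A(x) = x^4 + 4*x^3 + 6*x^2 + 4*x + 1
which factors as (x + 1)^4. The eigenvalues (with algebraic multiplicities) are λ = -1 with multiplicity 4.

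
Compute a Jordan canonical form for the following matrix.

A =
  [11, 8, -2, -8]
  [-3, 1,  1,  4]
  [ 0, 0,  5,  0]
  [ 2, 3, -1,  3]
J_3(5) ⊕ J_1(5)

The characteristic polynomial is
  det(x·I − A) = x^4 - 20*x^3 + 150*x^2 - 500*x + 625 = (x - 5)^4

Eigenvalues and multiplicities (the geometric multiplicity of λ is n − rank(A − λI), which equals the number of Jordan blocks for λ):
  λ = 5: algebraic multiplicity = 4, geometric multiplicity = 2

Determining the block sizes for each eigenvalue:
  λ = 5: with am = 4 and gm = 2, the partition is not yet determined (e.g. several partitions of 4 into 2 parts exist). Let N = A − (5)·I. Computing rank(N^1) = 2, rank(N^2) = 1, rank(N^3) = 0; the number of blocks of size ≥ j is rank(N^{j−1}) − rank(N^j), giving [2, 1, 1]. So we have 1 block(s) of size 3, 1 block(s) of size 1 → block sizes [3, 1]

Assembling the blocks gives a Jordan form
J =
  [5, 1, 0, 0]
  [0, 5, 1, 0]
  [0, 0, 5, 0]
  [0, 0, 0, 5]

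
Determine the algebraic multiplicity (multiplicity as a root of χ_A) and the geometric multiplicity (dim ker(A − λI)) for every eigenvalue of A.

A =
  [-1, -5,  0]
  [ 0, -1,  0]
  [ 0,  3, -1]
λ = -1: alg = 3, geom = 2

Step 1 — factor the characteristic polynomial to read off the algebraic multiplicities:
  χ_A(x) = (x + 1)^3

Step 2 — compute geometric multiplicities via the rank-nullity identity g(λ) = n − rank(A − λI):
  rank(A − (-1)·I) = 1, so dim ker(A − (-1)·I) = n − 1 = 2

Summary:
  λ = -1: algebraic multiplicity = 3, geometric multiplicity = 2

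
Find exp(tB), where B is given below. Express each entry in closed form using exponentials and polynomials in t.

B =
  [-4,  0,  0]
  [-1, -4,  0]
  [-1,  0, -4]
e^{tB} =
  [exp(-4*t), 0, 0]
  [-t*exp(-4*t), exp(-4*t), 0]
  [-t*exp(-4*t), 0, exp(-4*t)]

Strategy: write B = P · J · P⁻¹ where J is a Jordan canonical form, so e^{tB} = P · e^{tJ} · P⁻¹, and e^{tJ} can be computed block-by-block.

B has Jordan form
J =
  [-4,  1,  0]
  [ 0, -4,  0]
  [ 0,  0, -4]
(up to reordering of blocks).

Per-block formulas:
  For a 1×1 block at λ = -4: exp(t · [-4]) = [e^(-4t)].
  For a 2×2 Jordan block J_2(-4): exp(t · J_2(-4)) = e^(-4t)·(I + t·N), where N is the 2×2 nilpotent shift.

After assembling e^{tJ} and conjugating by P, we get:

e^{tB} =
  [exp(-4*t), 0, 0]
  [-t*exp(-4*t), exp(-4*t), 0]
  [-t*exp(-4*t), 0, exp(-4*t)]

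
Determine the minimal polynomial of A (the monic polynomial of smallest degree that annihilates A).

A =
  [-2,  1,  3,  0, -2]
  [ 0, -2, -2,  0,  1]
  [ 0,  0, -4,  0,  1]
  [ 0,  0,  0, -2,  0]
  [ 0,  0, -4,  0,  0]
x^2 + 4*x + 4

The characteristic polynomial is χ_A(x) = (x + 2)^5, so the eigenvalues are known. The minimal polynomial is
  m_A(x) = Π_λ (x − λ)^{k_λ}
where k_λ is the size of the *largest* Jordan block for λ (equivalently, the smallest k with (A − λI)^k v = 0 for every generalised eigenvector v of λ).

  λ = -2: largest Jordan block has size 2, contributing (x + 2)^2

So m_A(x) = (x + 2)^2 = x^2 + 4*x + 4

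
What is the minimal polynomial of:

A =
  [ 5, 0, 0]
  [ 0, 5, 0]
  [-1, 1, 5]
x^2 - 10*x + 25

The characteristic polynomial is χ_A(x) = (x - 5)^3, so the eigenvalues are known. The minimal polynomial is
  m_A(x) = Π_λ (x − λ)^{k_λ}
where k_λ is the size of the *largest* Jordan block for λ (equivalently, the smallest k with (A − λI)^k v = 0 for every generalised eigenvector v of λ).

  λ = 5: largest Jordan block has size 2, contributing (x − 5)^2

So m_A(x) = (x - 5)^2 = x^2 - 10*x + 25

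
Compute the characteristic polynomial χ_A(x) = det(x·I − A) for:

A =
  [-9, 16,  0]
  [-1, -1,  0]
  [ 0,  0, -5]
x^3 + 15*x^2 + 75*x + 125

Expanding det(x·I − A) (e.g. by cofactor expansion or by noting that A is similar to its Jordan form J, which has the same characteristic polynomial as A) gives
  χ_A(x) = x^3 + 15*x^2 + 75*x + 125
which factors as (x + 5)^3. The eigenvalues (with algebraic multiplicities) are λ = -5 with multiplicity 3.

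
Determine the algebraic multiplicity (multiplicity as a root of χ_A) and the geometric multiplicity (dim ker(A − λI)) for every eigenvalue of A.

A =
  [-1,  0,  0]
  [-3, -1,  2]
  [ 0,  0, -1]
λ = -1: alg = 3, geom = 2

Step 1 — factor the characteristic polynomial to read off the algebraic multiplicities:
  χ_A(x) = (x + 1)^3

Step 2 — compute geometric multiplicities via the rank-nullity identity g(λ) = n − rank(A − λI):
  rank(A − (-1)·I) = 1, so dim ker(A − (-1)·I) = n − 1 = 2

Summary:
  λ = -1: algebraic multiplicity = 3, geometric multiplicity = 2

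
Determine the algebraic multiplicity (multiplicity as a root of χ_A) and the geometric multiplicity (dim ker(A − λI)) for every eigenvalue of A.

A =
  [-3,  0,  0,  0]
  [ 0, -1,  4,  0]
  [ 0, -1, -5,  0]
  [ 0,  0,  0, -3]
λ = -3: alg = 4, geom = 3

Step 1 — factor the characteristic polynomial to read off the algebraic multiplicities:
  χ_A(x) = (x + 3)^4

Step 2 — compute geometric multiplicities via the rank-nullity identity g(λ) = n − rank(A − λI):
  rank(A − (-3)·I) = 1, so dim ker(A − (-3)·I) = n − 1 = 3

Summary:
  λ = -3: algebraic multiplicity = 4, geometric multiplicity = 3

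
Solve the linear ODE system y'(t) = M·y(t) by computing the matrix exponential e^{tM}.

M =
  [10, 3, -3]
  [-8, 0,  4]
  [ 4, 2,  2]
e^{tM} =
  [6*t*exp(4*t) + exp(4*t), 3*t*exp(4*t), -3*t*exp(4*t)]
  [-8*t*exp(4*t), -4*t*exp(4*t) + exp(4*t), 4*t*exp(4*t)]
  [4*t*exp(4*t), 2*t*exp(4*t), -2*t*exp(4*t) + exp(4*t)]

Strategy: write M = P · J · P⁻¹ where J is a Jordan canonical form, so e^{tM} = P · e^{tJ} · P⁻¹, and e^{tJ} can be computed block-by-block.

M has Jordan form
J =
  [4, 1, 0]
  [0, 4, 0]
  [0, 0, 4]
(up to reordering of blocks).

Per-block formulas:
  For a 2×2 Jordan block J_2(4): exp(t · J_2(4)) = e^(4t)·(I + t·N), where N is the 2×2 nilpotent shift.
  For a 1×1 block at λ = 4: exp(t · [4]) = [e^(4t)].

After assembling e^{tJ} and conjugating by P, we get:

e^{tM} =
  [6*t*exp(4*t) + exp(4*t), 3*t*exp(4*t), -3*t*exp(4*t)]
  [-8*t*exp(4*t), -4*t*exp(4*t) + exp(4*t), 4*t*exp(4*t)]
  [4*t*exp(4*t), 2*t*exp(4*t), -2*t*exp(4*t) + exp(4*t)]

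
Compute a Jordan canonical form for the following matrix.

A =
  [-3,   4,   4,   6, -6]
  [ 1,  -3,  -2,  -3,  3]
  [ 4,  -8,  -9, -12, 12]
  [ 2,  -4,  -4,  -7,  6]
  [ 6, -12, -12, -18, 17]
J_2(-1) ⊕ J_1(-1) ⊕ J_1(-1) ⊕ J_1(-1)

The characteristic polynomial is
  det(x·I − A) = x^5 + 5*x^4 + 10*x^3 + 10*x^2 + 5*x + 1 = (x + 1)^5

Eigenvalues and multiplicities (the geometric multiplicity of λ is n − rank(A − λI), which equals the number of Jordan blocks for λ):
  λ = -1: algebraic multiplicity = 5, geometric multiplicity = 4

Determining the block sizes for each eigenvalue:
  λ = -1: 4 blocks summing to 5 forces exactly one block of size 2 and the rest size 1 → block sizes [2, 1, 1, 1]

Assembling the blocks gives a Jordan form
J =
  [-1,  1,  0,  0,  0]
  [ 0, -1,  0,  0,  0]
  [ 0,  0, -1,  0,  0]
  [ 0,  0,  0, -1,  0]
  [ 0,  0,  0,  0, -1]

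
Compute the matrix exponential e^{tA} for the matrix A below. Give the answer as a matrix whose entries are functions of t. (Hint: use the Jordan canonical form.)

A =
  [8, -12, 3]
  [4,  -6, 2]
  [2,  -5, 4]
e^{tA} =
  [-3*t^2*exp(2*t) + 6*t*exp(2*t) + exp(2*t), 9*t^2*exp(2*t)/2 - 12*t*exp(2*t), 3*t*exp(2*t)]
  [-2*t^2*exp(2*t) + 4*t*exp(2*t), 3*t^2*exp(2*t) - 8*t*exp(2*t) + exp(2*t), 2*t*exp(2*t)]
  [-2*t^2*exp(2*t) + 2*t*exp(2*t), 3*t^2*exp(2*t) - 5*t*exp(2*t), 2*t*exp(2*t) + exp(2*t)]

Strategy: write A = P · J · P⁻¹ where J is a Jordan canonical form, so e^{tA} = P · e^{tJ} · P⁻¹, and e^{tJ} can be computed block-by-block.

A has Jordan form
J =
  [2, 1, 0]
  [0, 2, 1]
  [0, 0, 2]
(up to reordering of blocks).

Per-block formulas:
  For a 3×3 Jordan block J_3(2): exp(t · J_3(2)) = e^(2t)·(I + t·N + (t^2/2)·N^2), where N is the 3×3 nilpotent shift.

After assembling e^{tJ} and conjugating by P, we get:

e^{tA} =
  [-3*t^2*exp(2*t) + 6*t*exp(2*t) + exp(2*t), 9*t^2*exp(2*t)/2 - 12*t*exp(2*t), 3*t*exp(2*t)]
  [-2*t^2*exp(2*t) + 4*t*exp(2*t), 3*t^2*exp(2*t) - 8*t*exp(2*t) + exp(2*t), 2*t*exp(2*t)]
  [-2*t^2*exp(2*t) + 2*t*exp(2*t), 3*t^2*exp(2*t) - 5*t*exp(2*t), 2*t*exp(2*t) + exp(2*t)]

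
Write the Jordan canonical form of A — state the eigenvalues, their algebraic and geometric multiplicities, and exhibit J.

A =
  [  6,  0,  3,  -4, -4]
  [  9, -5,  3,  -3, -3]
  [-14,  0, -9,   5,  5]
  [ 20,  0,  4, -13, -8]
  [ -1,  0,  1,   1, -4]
J_3(-5) ⊕ J_1(-5) ⊕ J_1(-5)

The characteristic polynomial is
  det(x·I − A) = x^5 + 25*x^4 + 250*x^3 + 1250*x^2 + 3125*x + 3125 = (x + 5)^5

Eigenvalues and multiplicities (the geometric multiplicity of λ is n − rank(A − λI), which equals the number of Jordan blocks for λ):
  λ = -5: algebraic multiplicity = 5, geometric multiplicity = 3

Determining the block sizes for each eigenvalue:
  λ = -5: with am = 5 and gm = 3, the partition is not yet determined (e.g. several partitions of 5 into 3 parts exist). Let N = A − (-5)·I. Computing rank(N^1) = 2, rank(N^2) = 1, rank(N^3) = 0; the number of blocks of size ≥ j is rank(N^{j−1}) − rank(N^j), giving [3, 1, 1]. So we have 1 block(s) of size 3, 2 block(s) of size 1 → block sizes [3, 1, 1]

Assembling the blocks gives a Jordan form
J =
  [-5,  1,  0,  0,  0]
  [ 0, -5,  1,  0,  0]
  [ 0,  0, -5,  0,  0]
  [ 0,  0,  0, -5,  0]
  [ 0,  0,  0,  0, -5]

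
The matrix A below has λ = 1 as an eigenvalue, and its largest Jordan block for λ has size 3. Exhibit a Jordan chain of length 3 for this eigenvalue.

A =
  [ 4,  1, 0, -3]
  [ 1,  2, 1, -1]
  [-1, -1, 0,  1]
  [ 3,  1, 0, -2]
A Jordan chain for λ = 1 of length 3:
v_1 = (1, 0, 0, 1)ᵀ
v_2 = (3, 1, -1, 3)ᵀ
v_3 = (1, 0, 0, 0)ᵀ

Let N = A − (1)·I. We want v_3 with N^3 v_3 = 0 but N^2 v_3 ≠ 0; then v_{j-1} := N · v_j for j = 3, …, 2.

Pick v_3 = (1, 0, 0, 0)ᵀ.
Then v_2 = N · v_3 = (3, 1, -1, 3)ᵀ.
Then v_1 = N · v_2 = (1, 0, 0, 1)ᵀ.

Sanity check: (A − (1)·I) v_1 = (0, 0, 0, 0)ᵀ = 0. ✓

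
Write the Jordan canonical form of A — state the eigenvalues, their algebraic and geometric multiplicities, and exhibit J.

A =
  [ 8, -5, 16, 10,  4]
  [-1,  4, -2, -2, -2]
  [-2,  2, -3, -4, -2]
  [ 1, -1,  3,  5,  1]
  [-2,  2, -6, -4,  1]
J_2(3) ⊕ J_2(3) ⊕ J_1(3)

The characteristic polynomial is
  det(x·I − A) = x^5 - 15*x^4 + 90*x^3 - 270*x^2 + 405*x - 243 = (x - 3)^5

Eigenvalues and multiplicities (the geometric multiplicity of λ is n − rank(A − λI), which equals the number of Jordan blocks for λ):
  λ = 3: algebraic multiplicity = 5, geometric multiplicity = 3

Determining the block sizes for each eigenvalue:
  λ = 3: with am = 5 and gm = 3, the partition is not yet determined (e.g. several partitions of 5 into 3 parts exist). Let N = A − (3)·I. Computing rank(N^1) = 2, rank(N^2) = 0; the number of blocks of size ≥ j is rank(N^{j−1}) − rank(N^j), giving [3, 2]. So we have 2 block(s) of size 2, 1 block(s) of size 1 → block sizes [2, 2, 1]

Assembling the blocks gives a Jordan form
J =
  [3, 1, 0, 0, 0]
  [0, 3, 0, 0, 0]
  [0, 0, 3, 1, 0]
  [0, 0, 0, 3, 0]
  [0, 0, 0, 0, 3]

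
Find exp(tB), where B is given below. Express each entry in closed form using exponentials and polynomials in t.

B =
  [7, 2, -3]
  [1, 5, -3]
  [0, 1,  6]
e^{tB} =
  [3*t^2*exp(6*t)/2 + t*exp(6*t) + exp(6*t), -3*t^2*exp(6*t)/2 + 2*t*exp(6*t), -9*t^2*exp(6*t)/2 - 3*t*exp(6*t)]
  [t*exp(6*t), -t*exp(6*t) + exp(6*t), -3*t*exp(6*t)]
  [t^2*exp(6*t)/2, -t^2*exp(6*t)/2 + t*exp(6*t), -3*t^2*exp(6*t)/2 + exp(6*t)]

Strategy: write B = P · J · P⁻¹ where J is a Jordan canonical form, so e^{tB} = P · e^{tJ} · P⁻¹, and e^{tJ} can be computed block-by-block.

B has Jordan form
J =
  [6, 1, 0]
  [0, 6, 1]
  [0, 0, 6]
(up to reordering of blocks).

Per-block formulas:
  For a 3×3 Jordan block J_3(6): exp(t · J_3(6)) = e^(6t)·(I + t·N + (t^2/2)·N^2), where N is the 3×3 nilpotent shift.

After assembling e^{tJ} and conjugating by P, we get:

e^{tB} =
  [3*t^2*exp(6*t)/2 + t*exp(6*t) + exp(6*t), -3*t^2*exp(6*t)/2 + 2*t*exp(6*t), -9*t^2*exp(6*t)/2 - 3*t*exp(6*t)]
  [t*exp(6*t), -t*exp(6*t) + exp(6*t), -3*t*exp(6*t)]
  [t^2*exp(6*t)/2, -t^2*exp(6*t)/2 + t*exp(6*t), -3*t^2*exp(6*t)/2 + exp(6*t)]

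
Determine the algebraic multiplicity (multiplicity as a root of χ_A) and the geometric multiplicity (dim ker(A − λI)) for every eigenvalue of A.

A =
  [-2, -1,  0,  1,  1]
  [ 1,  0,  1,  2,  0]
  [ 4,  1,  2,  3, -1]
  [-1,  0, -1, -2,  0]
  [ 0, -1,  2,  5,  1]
λ = -1: alg = 1, geom = 1; λ = 0: alg = 4, geom = 3

Step 1 — factor the characteristic polynomial to read off the algebraic multiplicities:
  χ_A(x) = x^4*(x + 1)

Step 2 — compute geometric multiplicities via the rank-nullity identity g(λ) = n − rank(A − λI):
  rank(A − (-1)·I) = 4, so dim ker(A − (-1)·I) = n − 4 = 1
  rank(A − (0)·I) = 2, so dim ker(A − (0)·I) = n − 2 = 3

Summary:
  λ = -1: algebraic multiplicity = 1, geometric multiplicity = 1
  λ = 0: algebraic multiplicity = 4, geometric multiplicity = 3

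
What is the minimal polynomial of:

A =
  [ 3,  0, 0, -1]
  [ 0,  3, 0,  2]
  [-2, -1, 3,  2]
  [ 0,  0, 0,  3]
x^2 - 6*x + 9

The characteristic polynomial is χ_A(x) = (x - 3)^4, so the eigenvalues are known. The minimal polynomial is
  m_A(x) = Π_λ (x − λ)^{k_λ}
where k_λ is the size of the *largest* Jordan block for λ (equivalently, the smallest k with (A − λI)^k v = 0 for every generalised eigenvector v of λ).

  λ = 3: largest Jordan block has size 2, contributing (x − 3)^2

So m_A(x) = (x - 3)^2 = x^2 - 6*x + 9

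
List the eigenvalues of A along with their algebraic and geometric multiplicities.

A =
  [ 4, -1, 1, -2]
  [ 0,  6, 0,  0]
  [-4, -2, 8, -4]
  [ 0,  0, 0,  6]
λ = 6: alg = 4, geom = 3

Step 1 — factor the characteristic polynomial to read off the algebraic multiplicities:
  χ_A(x) = (x - 6)^4

Step 2 — compute geometric multiplicities via the rank-nullity identity g(λ) = n − rank(A − λI):
  rank(A − (6)·I) = 1, so dim ker(A − (6)·I) = n − 1 = 3

Summary:
  λ = 6: algebraic multiplicity = 4, geometric multiplicity = 3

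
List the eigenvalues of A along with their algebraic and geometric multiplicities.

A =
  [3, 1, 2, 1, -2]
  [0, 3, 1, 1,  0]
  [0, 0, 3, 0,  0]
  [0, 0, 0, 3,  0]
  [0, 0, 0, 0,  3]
λ = 3: alg = 5, geom = 3

Step 1 — factor the characteristic polynomial to read off the algebraic multiplicities:
  χ_A(x) = (x - 3)^5

Step 2 — compute geometric multiplicities via the rank-nullity identity g(λ) = n − rank(A − λI):
  rank(A − (3)·I) = 2, so dim ker(A − (3)·I) = n − 2 = 3

Summary:
  λ = 3: algebraic multiplicity = 5, geometric multiplicity = 3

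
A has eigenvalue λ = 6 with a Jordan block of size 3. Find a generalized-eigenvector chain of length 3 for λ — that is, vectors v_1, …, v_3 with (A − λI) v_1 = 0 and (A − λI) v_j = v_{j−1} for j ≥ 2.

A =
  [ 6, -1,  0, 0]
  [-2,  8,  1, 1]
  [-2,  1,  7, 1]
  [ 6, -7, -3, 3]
A Jordan chain for λ = 6 of length 3:
v_1 = (2, 0, 2, 2)ᵀ
v_2 = (0, -2, -2, 6)ᵀ
v_3 = (1, 0, 0, 0)ᵀ

Let N = A − (6)·I. We want v_3 with N^3 v_3 = 0 but N^2 v_3 ≠ 0; then v_{j-1} := N · v_j for j = 3, …, 2.

Pick v_3 = (1, 0, 0, 0)ᵀ.
Then v_2 = N · v_3 = (0, -2, -2, 6)ᵀ.
Then v_1 = N · v_2 = (2, 0, 2, 2)ᵀ.

Sanity check: (A − (6)·I) v_1 = (0, 0, 0, 0)ᵀ = 0. ✓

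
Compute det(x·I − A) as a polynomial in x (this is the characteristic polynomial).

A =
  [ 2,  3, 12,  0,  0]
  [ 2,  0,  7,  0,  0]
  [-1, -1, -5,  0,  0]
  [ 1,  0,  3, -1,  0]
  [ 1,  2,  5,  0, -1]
x^5 + 5*x^4 + 10*x^3 + 10*x^2 + 5*x + 1

Expanding det(x·I − A) (e.g. by cofactor expansion or by noting that A is similar to its Jordan form J, which has the same characteristic polynomial as A) gives
  χ_A(x) = x^5 + 5*x^4 + 10*x^3 + 10*x^2 + 5*x + 1
which factors as (x + 1)^5. The eigenvalues (with algebraic multiplicities) are λ = -1 with multiplicity 5.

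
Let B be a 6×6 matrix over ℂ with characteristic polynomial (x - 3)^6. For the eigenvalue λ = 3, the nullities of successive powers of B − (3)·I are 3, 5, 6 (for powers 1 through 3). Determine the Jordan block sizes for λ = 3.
Block sizes for λ = 3: [3, 2, 1]

From the dimensions of kernels of powers, the number of Jordan blocks of size at least j is d_j − d_{j−1} where d_j = dim ker(N^j) (with d_0 = 0). Computing the differences gives [3, 2, 1].
The number of blocks of size exactly k is (#blocks of size ≥ k) − (#blocks of size ≥ k + 1), so the partition is: 1 block(s) of size 1, 1 block(s) of size 2, 1 block(s) of size 3.
In nonincreasing order the block sizes are [3, 2, 1].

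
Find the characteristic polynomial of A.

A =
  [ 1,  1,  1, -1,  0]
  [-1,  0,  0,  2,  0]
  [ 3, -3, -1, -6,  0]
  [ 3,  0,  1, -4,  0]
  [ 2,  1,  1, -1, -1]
x^5 + 5*x^4 + 10*x^3 + 10*x^2 + 5*x + 1

Expanding det(x·I − A) (e.g. by cofactor expansion or by noting that A is similar to its Jordan form J, which has the same characteristic polynomial as A) gives
  χ_A(x) = x^5 + 5*x^4 + 10*x^3 + 10*x^2 + 5*x + 1
which factors as (x + 1)^5. The eigenvalues (with algebraic multiplicities) are λ = -1 with multiplicity 5.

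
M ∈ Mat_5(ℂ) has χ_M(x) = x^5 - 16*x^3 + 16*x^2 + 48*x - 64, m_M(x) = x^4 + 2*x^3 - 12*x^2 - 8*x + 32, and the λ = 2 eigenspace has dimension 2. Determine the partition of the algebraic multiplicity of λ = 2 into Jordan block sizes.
Block sizes for λ = 2: [2, 1]

Step 1 — from the characteristic polynomial, algebraic multiplicity of λ = 2 is 3. From dim ker(M − (2)·I) = 2, there are exactly 2 Jordan blocks for λ = 2.
Step 2 — from the minimal polynomial, the factor (x − 2)^2 tells us the largest block for λ = 2 has size 2.
Step 3 — with total size 3, 2 blocks, and largest block 2, the block sizes (in nonincreasing order) are [2, 1].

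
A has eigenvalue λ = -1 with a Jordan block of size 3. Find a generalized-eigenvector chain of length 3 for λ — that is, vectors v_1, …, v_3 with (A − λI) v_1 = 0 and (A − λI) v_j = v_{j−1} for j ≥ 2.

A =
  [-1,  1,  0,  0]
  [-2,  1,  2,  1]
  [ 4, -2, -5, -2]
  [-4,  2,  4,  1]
A Jordan chain for λ = -1 of length 3:
v_1 = (-2, 0, -4, 4)ᵀ
v_2 = (0, -2, 4, -4)ᵀ
v_3 = (1, 0, 0, 0)ᵀ

Let N = A − (-1)·I. We want v_3 with N^3 v_3 = 0 but N^2 v_3 ≠ 0; then v_{j-1} := N · v_j for j = 3, …, 2.

Pick v_3 = (1, 0, 0, 0)ᵀ.
Then v_2 = N · v_3 = (0, -2, 4, -4)ᵀ.
Then v_1 = N · v_2 = (-2, 0, -4, 4)ᵀ.

Sanity check: (A − (-1)·I) v_1 = (0, 0, 0, 0)ᵀ = 0. ✓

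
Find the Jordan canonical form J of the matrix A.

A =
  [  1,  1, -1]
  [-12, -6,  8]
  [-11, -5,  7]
J_2(0) ⊕ J_1(2)

The characteristic polynomial is
  det(x·I − A) = x^3 - 2*x^2 = x^2*(x - 2)

Eigenvalues and multiplicities (the geometric multiplicity of λ is n − rank(A − λI), which equals the number of Jordan blocks for λ):
  λ = 0: algebraic multiplicity = 2, geometric multiplicity = 1
  λ = 2: algebraic multiplicity = 1, geometric multiplicity = 1

Determining the block sizes for each eigenvalue:
  λ = 0: one block (gm = 1), so the single block has size am = 2 → block sizes [2]
  λ = 2: one block (gm = 1), so the single block has size am = 1 → block sizes [1]

Assembling the blocks gives a Jordan form
J =
  [0, 1, 0]
  [0, 0, 0]
  [0, 0, 2]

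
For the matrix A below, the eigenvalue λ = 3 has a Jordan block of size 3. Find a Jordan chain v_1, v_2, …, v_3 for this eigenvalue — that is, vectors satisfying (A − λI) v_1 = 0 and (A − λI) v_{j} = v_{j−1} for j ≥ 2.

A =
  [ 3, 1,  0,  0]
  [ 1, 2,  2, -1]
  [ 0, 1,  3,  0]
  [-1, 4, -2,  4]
A Jordan chain for λ = 3 of length 3:
v_1 = (1, 0, 1, 3)ᵀ
v_2 = (0, 1, 0, -1)ᵀ
v_3 = (1, 0, 0, 0)ᵀ

Let N = A − (3)·I. We want v_3 with N^3 v_3 = 0 but N^2 v_3 ≠ 0; then v_{j-1} := N · v_j for j = 3, …, 2.

Pick v_3 = (1, 0, 0, 0)ᵀ.
Then v_2 = N · v_3 = (0, 1, 0, -1)ᵀ.
Then v_1 = N · v_2 = (1, 0, 1, 3)ᵀ.

Sanity check: (A − (3)·I) v_1 = (0, 0, 0, 0)ᵀ = 0. ✓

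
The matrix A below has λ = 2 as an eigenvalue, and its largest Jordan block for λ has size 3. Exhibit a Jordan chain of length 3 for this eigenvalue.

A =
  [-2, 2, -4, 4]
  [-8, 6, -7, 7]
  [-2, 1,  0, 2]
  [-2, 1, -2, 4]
A Jordan chain for λ = 2 of length 3:
v_1 = (2, 4, 1, 1)ᵀ
v_2 = (-4, -7, -2, -2)ᵀ
v_3 = (0, 0, 1, 0)ᵀ

Let N = A − (2)·I. We want v_3 with N^3 v_3 = 0 but N^2 v_3 ≠ 0; then v_{j-1} := N · v_j for j = 3, …, 2.

Pick v_3 = (0, 0, 1, 0)ᵀ.
Then v_2 = N · v_3 = (-4, -7, -2, -2)ᵀ.
Then v_1 = N · v_2 = (2, 4, 1, 1)ᵀ.

Sanity check: (A − (2)·I) v_1 = (0, 0, 0, 0)ᵀ = 0. ✓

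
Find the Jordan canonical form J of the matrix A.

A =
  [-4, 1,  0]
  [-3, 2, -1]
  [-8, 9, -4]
J_3(-2)

The characteristic polynomial is
  det(x·I − A) = x^3 + 6*x^2 + 12*x + 8 = (x + 2)^3

Eigenvalues and multiplicities (the geometric multiplicity of λ is n − rank(A − λI), which equals the number of Jordan blocks for λ):
  λ = -2: algebraic multiplicity = 3, geometric multiplicity = 1

Determining the block sizes for each eigenvalue:
  λ = -2: one block (gm = 1), so the single block has size am = 3 → block sizes [3]

Assembling the blocks gives a Jordan form
J =
  [-2,  1,  0]
  [ 0, -2,  1]
  [ 0,  0, -2]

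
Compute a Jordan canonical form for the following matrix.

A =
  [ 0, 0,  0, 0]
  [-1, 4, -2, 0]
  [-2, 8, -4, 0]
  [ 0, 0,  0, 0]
J_2(0) ⊕ J_1(0) ⊕ J_1(0)

The characteristic polynomial is
  det(x·I − A) = x^4

Eigenvalues and multiplicities (the geometric multiplicity of λ is n − rank(A − λI), which equals the number of Jordan blocks for λ):
  λ = 0: algebraic multiplicity = 4, geometric multiplicity = 3

Determining the block sizes for each eigenvalue:
  λ = 0: 3 blocks summing to 4 forces exactly one block of size 2 and the rest size 1 → block sizes [2, 1, 1]

Assembling the blocks gives a Jordan form
J =
  [0, 1, 0, 0]
  [0, 0, 0, 0]
  [0, 0, 0, 0]
  [0, 0, 0, 0]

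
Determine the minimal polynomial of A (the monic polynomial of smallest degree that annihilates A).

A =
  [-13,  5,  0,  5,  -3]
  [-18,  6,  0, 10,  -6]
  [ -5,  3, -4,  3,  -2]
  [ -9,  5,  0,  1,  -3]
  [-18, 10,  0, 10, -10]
x^2 + 8*x + 16

The characteristic polynomial is χ_A(x) = (x + 4)^5, so the eigenvalues are known. The minimal polynomial is
  m_A(x) = Π_λ (x − λ)^{k_λ}
where k_λ is the size of the *largest* Jordan block for λ (equivalently, the smallest k with (A − λI)^k v = 0 for every generalised eigenvector v of λ).

  λ = -4: largest Jordan block has size 2, contributing (x + 4)^2

So m_A(x) = (x + 4)^2 = x^2 + 8*x + 16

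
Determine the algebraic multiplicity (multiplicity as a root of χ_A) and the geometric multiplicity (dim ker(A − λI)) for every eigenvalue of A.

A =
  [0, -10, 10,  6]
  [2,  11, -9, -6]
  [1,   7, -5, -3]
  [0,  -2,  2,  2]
λ = 2: alg = 4, geom = 2

Step 1 — factor the characteristic polynomial to read off the algebraic multiplicities:
  χ_A(x) = (x - 2)^4

Step 2 — compute geometric multiplicities via the rank-nullity identity g(λ) = n − rank(A − λI):
  rank(A − (2)·I) = 2, so dim ker(A − (2)·I) = n − 2 = 2

Summary:
  λ = 2: algebraic multiplicity = 4, geometric multiplicity = 2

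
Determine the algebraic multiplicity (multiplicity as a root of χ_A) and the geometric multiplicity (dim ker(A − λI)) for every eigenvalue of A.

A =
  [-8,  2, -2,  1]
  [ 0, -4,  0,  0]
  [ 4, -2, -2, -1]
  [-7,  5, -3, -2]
λ = -4: alg = 4, geom = 2

Step 1 — factor the characteristic polynomial to read off the algebraic multiplicities:
  χ_A(x) = (x + 4)^4

Step 2 — compute geometric multiplicities via the rank-nullity identity g(λ) = n − rank(A − λI):
  rank(A − (-4)·I) = 2, so dim ker(A − (-4)·I) = n − 2 = 2

Summary:
  λ = -4: algebraic multiplicity = 4, geometric multiplicity = 2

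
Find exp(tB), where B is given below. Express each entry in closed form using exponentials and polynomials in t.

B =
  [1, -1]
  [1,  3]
e^{tB} =
  [-t*exp(2*t) + exp(2*t), -t*exp(2*t)]
  [t*exp(2*t), t*exp(2*t) + exp(2*t)]

Strategy: write B = P · J · P⁻¹ where J is a Jordan canonical form, so e^{tB} = P · e^{tJ} · P⁻¹, and e^{tJ} can be computed block-by-block.

B has Jordan form
J =
  [2, 1]
  [0, 2]
(up to reordering of blocks).

Per-block formulas:
  For a 2×2 Jordan block J_2(2): exp(t · J_2(2)) = e^(2t)·(I + t·N), where N is the 2×2 nilpotent shift.

After assembling e^{tJ} and conjugating by P, we get:

e^{tB} =
  [-t*exp(2*t) + exp(2*t), -t*exp(2*t)]
  [t*exp(2*t), t*exp(2*t) + exp(2*t)]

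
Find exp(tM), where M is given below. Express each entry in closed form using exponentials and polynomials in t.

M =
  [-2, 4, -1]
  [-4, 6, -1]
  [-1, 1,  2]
e^{tM} =
  [t^2*exp(2*t)/2 - 4*t*exp(2*t) + exp(2*t), -t^2*exp(2*t)/2 + 4*t*exp(2*t), -t*exp(2*t)]
  [t^2*exp(2*t)/2 - 4*t*exp(2*t), -t^2*exp(2*t)/2 + 4*t*exp(2*t) + exp(2*t), -t*exp(2*t)]
  [-t*exp(2*t), t*exp(2*t), exp(2*t)]

Strategy: write M = P · J · P⁻¹ where J is a Jordan canonical form, so e^{tM} = P · e^{tJ} · P⁻¹, and e^{tJ} can be computed block-by-block.

M has Jordan form
J =
  [2, 1, 0]
  [0, 2, 1]
  [0, 0, 2]
(up to reordering of blocks).

Per-block formulas:
  For a 3×3 Jordan block J_3(2): exp(t · J_3(2)) = e^(2t)·(I + t·N + (t^2/2)·N^2), where N is the 3×3 nilpotent shift.

After assembling e^{tJ} and conjugating by P, we get:

e^{tM} =
  [t^2*exp(2*t)/2 - 4*t*exp(2*t) + exp(2*t), -t^2*exp(2*t)/2 + 4*t*exp(2*t), -t*exp(2*t)]
  [t^2*exp(2*t)/2 - 4*t*exp(2*t), -t^2*exp(2*t)/2 + 4*t*exp(2*t) + exp(2*t), -t*exp(2*t)]
  [-t*exp(2*t), t*exp(2*t), exp(2*t)]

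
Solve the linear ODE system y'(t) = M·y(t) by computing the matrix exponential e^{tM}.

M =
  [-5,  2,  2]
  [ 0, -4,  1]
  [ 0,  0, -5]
e^{tM} =
  [exp(-5*t), 2*exp(-4*t) - 2*exp(-5*t), 2*exp(-4*t) - 2*exp(-5*t)]
  [0, exp(-4*t), exp(-4*t) - exp(-5*t)]
  [0, 0, exp(-5*t)]

Strategy: write M = P · J · P⁻¹ where J is a Jordan canonical form, so e^{tM} = P · e^{tJ} · P⁻¹, and e^{tJ} can be computed block-by-block.

M has Jordan form
J =
  [-5,  0,  0]
  [ 0, -5,  0]
  [ 0,  0, -4]
(up to reordering of blocks).

Per-block formulas:
  For a 1×1 block at λ = -5: exp(t · [-5]) = [e^(-5t)].
  For a 1×1 block at λ = -4: exp(t · [-4]) = [e^(-4t)].

After assembling e^{tJ} and conjugating by P, we get:

e^{tM} =
  [exp(-5*t), 2*exp(-4*t) - 2*exp(-5*t), 2*exp(-4*t) - 2*exp(-5*t)]
  [0, exp(-4*t), exp(-4*t) - exp(-5*t)]
  [0, 0, exp(-5*t)]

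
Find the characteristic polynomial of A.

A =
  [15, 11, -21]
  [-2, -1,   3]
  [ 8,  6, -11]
x^3 - 3*x^2 + 3*x - 1

Expanding det(x·I − A) (e.g. by cofactor expansion or by noting that A is similar to its Jordan form J, which has the same characteristic polynomial as A) gives
  χ_A(x) = x^3 - 3*x^2 + 3*x - 1
which factors as (x - 1)^3. The eigenvalues (with algebraic multiplicities) are λ = 1 with multiplicity 3.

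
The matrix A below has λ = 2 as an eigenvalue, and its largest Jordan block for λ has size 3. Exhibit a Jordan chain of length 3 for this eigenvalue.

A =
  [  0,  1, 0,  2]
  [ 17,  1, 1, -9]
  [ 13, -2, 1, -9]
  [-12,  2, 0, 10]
A Jordan chain for λ = 2 of length 3:
v_1 = (1, -2, -1, 2)ᵀ
v_2 = (1, -1, -2, 2)ᵀ
v_3 = (0, 1, 0, 0)ᵀ

Let N = A − (2)·I. We want v_3 with N^3 v_3 = 0 but N^2 v_3 ≠ 0; then v_{j-1} := N · v_j for j = 3, …, 2.

Pick v_3 = (0, 1, 0, 0)ᵀ.
Then v_2 = N · v_3 = (1, -1, -2, 2)ᵀ.
Then v_1 = N · v_2 = (1, -2, -1, 2)ᵀ.

Sanity check: (A − (2)·I) v_1 = (0, 0, 0, 0)ᵀ = 0. ✓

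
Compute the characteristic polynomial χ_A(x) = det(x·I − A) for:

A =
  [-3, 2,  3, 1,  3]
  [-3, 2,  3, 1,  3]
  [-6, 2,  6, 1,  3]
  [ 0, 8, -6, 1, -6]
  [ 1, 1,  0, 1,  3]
x^5 - 9*x^4 + 27*x^3 - 27*x^2

Expanding det(x·I − A) (e.g. by cofactor expansion or by noting that A is similar to its Jordan form J, which has the same characteristic polynomial as A) gives
  χ_A(x) = x^5 - 9*x^4 + 27*x^3 - 27*x^2
which factors as x^2*(x - 3)^3. The eigenvalues (with algebraic multiplicities) are λ = 0 with multiplicity 2, λ = 3 with multiplicity 3.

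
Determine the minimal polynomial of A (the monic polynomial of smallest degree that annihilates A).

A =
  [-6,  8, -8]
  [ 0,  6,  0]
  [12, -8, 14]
x^2 - 8*x + 12

The characteristic polynomial is χ_A(x) = (x - 6)^2*(x - 2), so the eigenvalues are known. The minimal polynomial is
  m_A(x) = Π_λ (x − λ)^{k_λ}
where k_λ is the size of the *largest* Jordan block for λ (equivalently, the smallest k with (A − λI)^k v = 0 for every generalised eigenvector v of λ).

  λ = 2: largest Jordan block has size 1, contributing (x − 2)
  λ = 6: largest Jordan block has size 1, contributing (x − 6)

So m_A(x) = (x - 6)*(x - 2) = x^2 - 8*x + 12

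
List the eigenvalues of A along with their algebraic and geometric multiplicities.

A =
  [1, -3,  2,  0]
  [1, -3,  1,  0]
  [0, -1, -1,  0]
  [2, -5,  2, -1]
λ = -1: alg = 4, geom = 2

Step 1 — factor the characteristic polynomial to read off the algebraic multiplicities:
  χ_A(x) = (x + 1)^4

Step 2 — compute geometric multiplicities via the rank-nullity identity g(λ) = n − rank(A − λI):
  rank(A − (-1)·I) = 2, so dim ker(A − (-1)·I) = n − 2 = 2

Summary:
  λ = -1: algebraic multiplicity = 4, geometric multiplicity = 2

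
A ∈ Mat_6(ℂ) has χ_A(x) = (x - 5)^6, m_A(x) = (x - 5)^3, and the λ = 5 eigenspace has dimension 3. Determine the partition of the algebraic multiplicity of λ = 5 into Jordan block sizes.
Block sizes for λ = 5: [3, 2, 1]

Step 1 — from the characteristic polynomial, algebraic multiplicity of λ = 5 is 6. From dim ker(A − (5)·I) = 3, there are exactly 3 Jordan blocks for λ = 5.
Step 2 — from the minimal polynomial, the factor (x − 5)^3 tells us the largest block for λ = 5 has size 3.
Step 3 — with total size 6, 3 blocks, and largest block 3, the block sizes (in nonincreasing order) are [3, 2, 1].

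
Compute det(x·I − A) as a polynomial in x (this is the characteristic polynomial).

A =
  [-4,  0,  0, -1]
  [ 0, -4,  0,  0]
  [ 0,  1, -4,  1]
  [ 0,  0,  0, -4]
x^4 + 16*x^3 + 96*x^2 + 256*x + 256

Expanding det(x·I − A) (e.g. by cofactor expansion or by noting that A is similar to its Jordan form J, which has the same characteristic polynomial as A) gives
  χ_A(x) = x^4 + 16*x^3 + 96*x^2 + 256*x + 256
which factors as (x + 4)^4. The eigenvalues (with algebraic multiplicities) are λ = -4 with multiplicity 4.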